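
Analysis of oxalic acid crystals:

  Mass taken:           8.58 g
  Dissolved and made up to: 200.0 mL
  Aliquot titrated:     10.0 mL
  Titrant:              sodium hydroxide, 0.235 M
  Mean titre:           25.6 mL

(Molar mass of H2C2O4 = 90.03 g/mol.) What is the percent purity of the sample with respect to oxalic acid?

H2C2O4 + 2 NaOH → Na2C2O4 + 2 H2O
n(NaOH) per titration = 0.0256 × 0.235 = 6.02 × 10^-3 mol
From the 1:2 ratio, n(H2C2O4) in each aliquot = 1/2 × 6.02 × 10^-3 = 3.01 × 10^-3 mol
n(H2C2O4) in the whole flask = 3.01 × 10^-3 × 200.0/10.0 = 0.0602 mol
mass of H2C2O4 = 0.0602 × 90.03 = 5.42 g
% H2C2O4 = 5.42 / 8.58 × 100 = 63.1 %

63.1 %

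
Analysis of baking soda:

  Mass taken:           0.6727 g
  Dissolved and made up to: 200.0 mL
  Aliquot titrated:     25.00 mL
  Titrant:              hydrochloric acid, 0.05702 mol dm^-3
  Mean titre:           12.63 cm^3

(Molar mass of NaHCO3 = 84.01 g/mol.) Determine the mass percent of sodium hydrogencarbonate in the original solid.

NaHCO3 + HCl → NaCl + H2O + CO2
n(HCl) per titration = 0.01263 × 0.05702 = 7.202 × 10^-4 mol
n(NaHCO3) in each aliquot = 7.202 × 10^-4 mol (1:1 ratio)
n(NaHCO3) in the whole flask = 7.202 × 10^-4 × 200.0/25.00 = 5.761 × 10^-3 mol
mass of NaHCO3 = 5.761 × 10^-3 × 84.01 = 0.4840 g
% NaHCO3 = 0.4840 / 0.6727 × 100 = 71.95 %

71.95 %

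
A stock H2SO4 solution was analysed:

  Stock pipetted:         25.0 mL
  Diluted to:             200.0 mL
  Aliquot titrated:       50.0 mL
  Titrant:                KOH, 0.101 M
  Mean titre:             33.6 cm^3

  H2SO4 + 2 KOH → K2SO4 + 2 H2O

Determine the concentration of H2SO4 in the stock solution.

n(KOH) = 0.0336 × 0.101 = 3.39 × 10^-3 mol
From the 1:2 ratio, n(H2SO4) in the aliquot = 1/2 × 3.39 × 10^-3 = 1.70 × 10^-3 mol
[H2SO4]_dilute = 1.70 × 10^-3 / 0.0500 = 0.0339 mol/L
Dilution factor = 200.0 / 25.0 = 8.000
[H2SO4]_stock = 0.0339 × 8.000 = 0.271 mol/L

0.271 M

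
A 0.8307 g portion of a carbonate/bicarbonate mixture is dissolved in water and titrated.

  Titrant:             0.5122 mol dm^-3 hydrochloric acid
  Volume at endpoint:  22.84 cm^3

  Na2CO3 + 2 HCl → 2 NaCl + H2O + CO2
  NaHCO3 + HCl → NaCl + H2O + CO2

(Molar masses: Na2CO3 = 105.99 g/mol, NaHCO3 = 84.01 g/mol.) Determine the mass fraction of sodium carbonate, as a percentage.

31.29 %

n(HCl) = 0.02284 × 0.5122 = 0.01170 mol
Let x = n(Na2CO3), y = n(NaHCO3).
Titrant: 2x + 1y = 0.01170;  mass: 105.99x + 84.01y = 0.8307
Solving, x = 2.452 × 10^-3 mol, y = 6.794 × 10^-3 mol
mass of Na2CO3 = 2.452 × 10^-3 × 105.99 = 0.2599 g
% Na2CO3 = 0.2599 / 0.8307 × 100 = 31.29 %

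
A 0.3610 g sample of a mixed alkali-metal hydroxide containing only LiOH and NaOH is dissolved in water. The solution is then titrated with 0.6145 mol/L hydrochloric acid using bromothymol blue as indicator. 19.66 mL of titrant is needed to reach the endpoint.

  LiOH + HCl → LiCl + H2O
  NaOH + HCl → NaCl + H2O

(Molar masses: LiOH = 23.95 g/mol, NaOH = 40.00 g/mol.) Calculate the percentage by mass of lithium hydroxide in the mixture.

n(HCl) = 0.01966 × 0.6145 = 0.01208 mol
Let x = n(LiOH), y = n(NaOH).
Titrant: 1x + 1y = 0.01208;  mass: 23.95x + 40.00y = 0.3610
Solving, x = 7.616 × 10^-3 mol, y = 4.465 × 10^-3 mol
mass of LiOH = 7.616 × 10^-3 × 23.95 = 0.1824 g
% LiOH = 0.1824 / 0.3610 × 100 = 50.53 %

50.53 %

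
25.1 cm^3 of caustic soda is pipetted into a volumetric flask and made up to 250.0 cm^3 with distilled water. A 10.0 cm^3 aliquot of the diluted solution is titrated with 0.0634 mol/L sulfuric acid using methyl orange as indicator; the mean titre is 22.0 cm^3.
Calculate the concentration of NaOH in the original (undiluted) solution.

2 NaOH + H2SO4 → Na2SO4 + 2 H2O
n(H2SO4) = 0.0220 × 0.0634 = 1.39 × 10^-3 mol
From the 2:1 ratio, n(NaOH) in the aliquot = 2/1 × 1.39 × 10^-3 = 2.79 × 10^-3 mol
[NaOH]_dilute = 2.79 × 10^-3 / 0.0100 = 0.279 mol/L
Dilution factor = 250.0 / 25.1 = 9.960
[NaOH]_stock = 0.279 × 9.960 = 2.78 mol/L

2.78 mol/L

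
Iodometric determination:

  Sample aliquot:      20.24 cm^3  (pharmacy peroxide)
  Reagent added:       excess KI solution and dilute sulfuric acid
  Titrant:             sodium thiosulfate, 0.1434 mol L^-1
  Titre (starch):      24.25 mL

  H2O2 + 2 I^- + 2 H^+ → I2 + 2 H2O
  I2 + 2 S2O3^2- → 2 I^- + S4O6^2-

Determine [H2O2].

0.08591 mol/L

n(S2O3^2-) = 0.02425 × 0.1434 = 3.477 × 10^-3 mol
n(I2) = n(S2O3^2-)/2 = 1.739 × 10^-3 mol
n(H2O2) in the aliquot = 1.739 × 10^-3 mol (1:1 ratio)
[H2O2] = 1.739 × 10^-3 / 0.02024 = 0.08591 mol/L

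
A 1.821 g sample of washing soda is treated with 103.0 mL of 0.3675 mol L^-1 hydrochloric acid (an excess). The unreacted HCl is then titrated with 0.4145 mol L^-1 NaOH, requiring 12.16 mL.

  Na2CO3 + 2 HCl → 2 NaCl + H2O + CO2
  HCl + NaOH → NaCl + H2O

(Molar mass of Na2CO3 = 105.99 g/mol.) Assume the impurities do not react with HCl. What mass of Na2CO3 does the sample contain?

1.739 g

n(HCl) added = 0.1030 × 0.3675 = 0.03785 mol
n(NaOH) used in back-titration = 0.01216 × 0.4145 = 5.040 × 10^-3 mol
n(HCl) left over = 5.040 × 10^-3 mol (1:1 ratio)
n(HCl) consumed by analyte = 0.03785 − 5.040 × 10^-3 = 0.03281 mol
From the 1:2 ratio, n(Na2CO3) = 1/2 × 0.03281 = 0.01641 mol
mass of Na2CO3 = 0.01641 × 105.99 = 1.739 g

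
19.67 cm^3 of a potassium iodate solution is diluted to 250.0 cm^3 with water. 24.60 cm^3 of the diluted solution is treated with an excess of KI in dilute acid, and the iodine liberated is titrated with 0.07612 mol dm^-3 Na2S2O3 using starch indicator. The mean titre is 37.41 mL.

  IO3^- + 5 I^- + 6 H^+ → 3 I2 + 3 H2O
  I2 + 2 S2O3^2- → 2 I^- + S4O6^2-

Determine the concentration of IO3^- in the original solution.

0.2452 mol/L

n(S2O3^2-) = 0.03741 × 0.07612 = 2.848 × 10^-3 mol
n(I2) = n(S2O3^2-)/2 = 1.424 × 10^-3 mol
From the 1:3 ratio, n(IO3^-) in the aliquot = 1/3 × 1.424 × 10^-3 = 4.746 × 10^-4 mol
[IO3^-]_dilute = 4.746 × 10^-4 / 0.02460 = 0.01929 mol/L
[IO3^-]_original = 0.01929 × 250.0/19.67 = 0.2452 mol/L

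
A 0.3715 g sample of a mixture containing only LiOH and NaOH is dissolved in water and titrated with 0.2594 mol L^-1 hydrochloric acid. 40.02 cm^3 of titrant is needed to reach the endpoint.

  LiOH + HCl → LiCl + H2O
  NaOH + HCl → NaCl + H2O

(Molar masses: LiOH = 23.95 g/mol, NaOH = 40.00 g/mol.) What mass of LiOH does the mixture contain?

0.06528 g

n(HCl) = 0.04002 × 0.2594 = 0.01038 mol
Let x = n(LiOH), y = n(NaOH).
Titrant: 1x + 1y = 0.01038;  mass: 23.95x + 40.00y = 0.3715
Solving, x = 2.726 × 10^-3 mol, y = 7.655 × 10^-3 mol
mass of LiOH = 2.726 × 10^-3 × 23.95 = 0.06528 g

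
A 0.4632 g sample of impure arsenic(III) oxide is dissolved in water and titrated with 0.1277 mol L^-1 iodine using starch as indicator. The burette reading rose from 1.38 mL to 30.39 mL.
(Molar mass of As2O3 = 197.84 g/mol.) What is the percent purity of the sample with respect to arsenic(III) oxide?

As2O3 + 2 I2 + 2 H2O → As2O5 + 4 HI
n(I2) = 0.02901 L × 0.1277 mol/L = 3.705 × 10^-3 mol
From the 1:2 ratio, n(As2O3) = 1/2 × 3.705 × 10^-3 = 1.852 × 10^-3 mol
mass of As2O3 = 1.852 × 10^-3 × 197.84 g/mol = 0.3665 g
% As2O3 = 0.3665 / 0.4632 × 100 = 79.11 %

79.11 %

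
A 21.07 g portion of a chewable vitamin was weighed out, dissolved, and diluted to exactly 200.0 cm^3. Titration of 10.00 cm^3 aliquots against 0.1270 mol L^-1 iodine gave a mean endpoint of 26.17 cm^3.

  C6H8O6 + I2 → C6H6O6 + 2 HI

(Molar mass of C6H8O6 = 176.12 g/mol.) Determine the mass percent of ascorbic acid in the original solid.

n(I2) per titration = 0.02617 × 0.1270 = 3.324 × 10^-3 mol
n(C6H8O6) in each aliquot = 3.324 × 10^-3 mol (1:1 ratio)
n(C6H8O6) in the whole flask = 3.324 × 10^-3 × 200.0/10.00 = 0.06647 mol
mass of C6H8O6 = 0.06647 × 176.12 = 11.71 g
% C6H8O6 = 11.71 / 21.07 × 100 = 55.56 %

55.56 %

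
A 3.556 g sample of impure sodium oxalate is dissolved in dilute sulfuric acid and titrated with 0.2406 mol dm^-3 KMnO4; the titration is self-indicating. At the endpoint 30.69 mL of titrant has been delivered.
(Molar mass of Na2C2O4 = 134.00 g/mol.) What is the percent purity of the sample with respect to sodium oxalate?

2 MnO4^- + 5 C2O4^2- + 16 H^+ → 2 Mn^2+ + 10 CO2 + 8 H2O
n(KMnO4) = 0.03069 L × 0.2406 mol/L = 7.384 × 10^-3 mol
From the 5:2 ratio, n(Na2C2O4) = 5/2 × 7.384 × 10^-3 = 0.01846 mol
mass of Na2C2O4 = 0.01846 × 134.00 g/mol = 2.474 g
% Na2C2O4 = 2.474 / 3.556 × 100 = 69.56 %

69.56 %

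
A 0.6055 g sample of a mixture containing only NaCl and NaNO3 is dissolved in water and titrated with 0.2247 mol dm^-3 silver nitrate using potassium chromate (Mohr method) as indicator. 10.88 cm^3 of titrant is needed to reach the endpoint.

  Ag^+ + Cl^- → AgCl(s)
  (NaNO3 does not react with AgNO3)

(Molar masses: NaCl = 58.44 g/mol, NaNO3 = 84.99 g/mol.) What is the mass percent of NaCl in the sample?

n(AgNO3) = 0.01088 × 0.2247 = 2.445 × 10^-3 mol
Let x = n(NaCl), y = n(NaNO3).
Titrant: 1x = 2.445 × 10^-3;  mass: 58.44x + 84.99y = 0.6055
Solving, x = 2.445 × 10^-3 mol, y = 5.443 × 10^-3 mol
mass of NaCl = 2.445 × 10^-3 × 58.44 = 0.1429 g
% NaCl = 0.1429 / 0.6055 × 100 = 23.60 %

23.60 %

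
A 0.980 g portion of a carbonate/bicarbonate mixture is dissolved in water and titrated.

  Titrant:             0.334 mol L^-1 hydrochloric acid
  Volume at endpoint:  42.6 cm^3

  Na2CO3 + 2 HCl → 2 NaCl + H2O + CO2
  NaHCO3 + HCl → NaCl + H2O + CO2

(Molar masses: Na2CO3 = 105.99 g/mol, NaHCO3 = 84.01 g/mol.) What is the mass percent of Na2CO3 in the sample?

37.5 %

n(HCl) = 0.0426 × 0.334 = 0.0142 mol
Let x = n(Na2CO3), y = n(NaHCO3).
Titrant: 2x + 1y = 0.0142;  mass: 105.99x + 84.01y = 0.980
Solving, x = 3.47 × 10^-3 mol, y = 7.29 × 10^-3 mol
mass of Na2CO3 = 3.47 × 10^-3 × 105.99 = 0.368 g
% Na2CO3 = 0.368 / 0.980 × 100 = 37.5 %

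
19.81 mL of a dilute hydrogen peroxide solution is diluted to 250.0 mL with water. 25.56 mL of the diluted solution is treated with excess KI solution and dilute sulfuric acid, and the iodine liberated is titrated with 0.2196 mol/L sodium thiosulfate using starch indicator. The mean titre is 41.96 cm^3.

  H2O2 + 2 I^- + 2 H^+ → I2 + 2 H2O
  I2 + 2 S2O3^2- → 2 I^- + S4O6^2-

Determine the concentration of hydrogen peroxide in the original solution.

n(S2O3^2-) = 0.04196 × 0.2196 = 9.214 × 10^-3 mol
n(I2) = n(S2O3^2-)/2 = 4.607 × 10^-3 mol
n(H2O2) in the aliquot = 4.607 × 10^-3 mol (1:1 ratio)
[H2O2]_dilute = 4.607 × 10^-3 / 0.02556 = 0.1803 mol/L
[H2O2]_original = 0.1803 × 250.0/19.81 = 2.275 mol/L

2.275 mol/L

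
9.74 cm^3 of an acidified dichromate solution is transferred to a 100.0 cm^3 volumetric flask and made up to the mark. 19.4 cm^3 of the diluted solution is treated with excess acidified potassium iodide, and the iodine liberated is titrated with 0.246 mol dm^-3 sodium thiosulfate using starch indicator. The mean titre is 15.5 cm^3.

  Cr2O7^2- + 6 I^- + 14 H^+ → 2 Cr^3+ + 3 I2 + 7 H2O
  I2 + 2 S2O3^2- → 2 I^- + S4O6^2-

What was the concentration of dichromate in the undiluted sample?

0.336 mol/L

n(S2O3^2-) = 0.0155 × 0.246 = 3.81 × 10^-3 mol
n(I2) = n(S2O3^2-)/2 = 1.91 × 10^-3 mol
From the 1:3 ratio, n(Cr2O7^2-) in the aliquot = 1/3 × 1.91 × 10^-3 = 6.35 × 10^-4 mol
[Cr2O7^2-]_dilute = 6.35 × 10^-4 / 0.0194 = 0.0328 mol/L
[Cr2O7^2-]_original = 0.0328 × 100.0/9.74 = 0.336 mol/L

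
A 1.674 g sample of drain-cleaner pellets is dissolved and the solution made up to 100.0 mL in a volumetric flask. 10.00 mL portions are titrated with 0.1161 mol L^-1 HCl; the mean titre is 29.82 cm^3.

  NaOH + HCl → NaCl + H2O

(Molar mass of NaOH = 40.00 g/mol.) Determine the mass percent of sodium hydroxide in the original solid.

n(HCl) per titration = 0.02982 × 0.1161 = 3.462 × 10^-3 mol
n(NaOH) in each aliquot = 3.462 × 10^-3 mol (1:1 ratio)
n(NaOH) in the whole flask = 3.462 × 10^-3 × 100.0/10.00 = 0.03462 mol
mass of NaOH = 0.03462 × 40.00 = 1.385 g
% NaOH = 1.385 / 1.674 × 100 = 82.73 %

82.73 %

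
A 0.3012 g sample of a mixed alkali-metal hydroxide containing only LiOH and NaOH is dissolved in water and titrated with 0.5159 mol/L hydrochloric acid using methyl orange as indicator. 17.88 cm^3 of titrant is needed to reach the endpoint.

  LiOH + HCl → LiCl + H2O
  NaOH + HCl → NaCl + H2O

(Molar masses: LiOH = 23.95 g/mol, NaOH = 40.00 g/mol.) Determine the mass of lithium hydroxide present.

n(HCl) = 0.01788 × 0.5159 = 9.224 × 10^-3 mol
Let x = n(LiOH), y = n(NaOH).
Titrant: 1x + 1y = 9.224 × 10^-3;  mass: 23.95x + 40.00y = 0.3012
Solving, x = 4.223 × 10^-3 mol, y = 5.002 × 10^-3 mol
mass of LiOH = 4.223 × 10^-3 × 23.95 = 0.1011 g

0.1011 g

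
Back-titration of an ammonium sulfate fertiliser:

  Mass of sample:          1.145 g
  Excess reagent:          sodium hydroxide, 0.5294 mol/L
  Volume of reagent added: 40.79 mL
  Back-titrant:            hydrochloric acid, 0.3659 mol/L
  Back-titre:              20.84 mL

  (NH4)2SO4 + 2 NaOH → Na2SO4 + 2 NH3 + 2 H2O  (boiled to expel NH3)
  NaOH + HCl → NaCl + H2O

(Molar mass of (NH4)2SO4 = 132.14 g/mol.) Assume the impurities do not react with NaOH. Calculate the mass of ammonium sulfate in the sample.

n(NaOH) added = 0.04079 × 0.5294 = 0.02159 mol
n(HCl) used in back-titration = 0.02084 × 0.3659 = 7.625 × 10^-3 mol
n(NaOH) left over = 7.625 × 10^-3 mol (1:1 ratio)
n(NaOH) consumed by analyte = 0.02159 − 7.625 × 10^-3 = 0.01397 mol
From the 1:2 ratio, n((NH4)2SO4) = 1/2 × 0.01397 = 6.984 × 10^-3 mol
mass of (NH4)2SO4 = 6.984 × 10^-3 × 132.14 = 0.9229 g

0.9229 g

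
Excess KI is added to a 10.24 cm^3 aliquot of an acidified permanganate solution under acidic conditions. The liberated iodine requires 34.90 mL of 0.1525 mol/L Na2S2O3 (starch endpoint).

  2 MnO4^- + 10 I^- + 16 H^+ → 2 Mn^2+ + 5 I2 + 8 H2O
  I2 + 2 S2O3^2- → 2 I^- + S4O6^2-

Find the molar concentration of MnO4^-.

n(S2O3^2-) = 0.03490 × 0.1525 = 5.322 × 10^-3 mol
n(I2) = n(S2O3^2-)/2 = 2.661 × 10^-3 mol
From the 2:5 ratio, n(MnO4^-) in the aliquot = 2/5 × 2.661 × 10^-3 = 1.064 × 10^-3 mol
[MnO4^-] = 1.064 × 10^-3 / 0.01024 = 0.1040 mol/L

0.1040 mol/L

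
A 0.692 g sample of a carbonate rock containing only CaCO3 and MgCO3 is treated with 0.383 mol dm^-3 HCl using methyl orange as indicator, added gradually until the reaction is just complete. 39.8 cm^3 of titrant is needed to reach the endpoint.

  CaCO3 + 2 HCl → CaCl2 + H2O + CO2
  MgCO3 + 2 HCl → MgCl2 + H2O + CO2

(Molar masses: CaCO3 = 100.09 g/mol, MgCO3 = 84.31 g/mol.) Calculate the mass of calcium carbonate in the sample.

0.313 g

n(HCl) = 0.0398 × 0.383 = 0.0152 mol
Let x = n(CaCO3), y = n(MgCO3).
Titrant: 2x + 2y = 0.0152;  mass: 100.09x + 84.31y = 0.692
Solving, x = 3.13 × 10^-3 mol, y = 4.49 × 10^-3 mol
mass of CaCO3 = 3.13 × 10^-3 × 100.09 = 0.313 g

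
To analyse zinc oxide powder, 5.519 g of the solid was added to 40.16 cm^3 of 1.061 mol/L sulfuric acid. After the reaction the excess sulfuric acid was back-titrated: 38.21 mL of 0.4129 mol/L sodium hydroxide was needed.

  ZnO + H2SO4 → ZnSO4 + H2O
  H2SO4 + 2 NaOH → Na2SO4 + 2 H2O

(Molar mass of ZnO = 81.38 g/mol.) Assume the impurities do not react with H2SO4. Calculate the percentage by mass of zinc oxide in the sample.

n(H2SO4) added = 0.04016 × 1.061 = 0.04261 mol
n(NaOH) used in back-titration = 0.03821 × 0.4129 = 0.01578 mol
From the 1:2 ratio, n(H2SO4) left over = 1/2 × 0.01578 = 7.888 × 10^-3 mol
n(H2SO4) consumed by analyte = 0.04261 − 7.888 × 10^-3 = 0.03472 mol
n(ZnO) = 0.03472 mol (1:1 ratio)
mass of ZnO = 0.03472 × 81.38 = 2.826 g
% ZnO = 2.826 / 5.519 × 100 = 51.20 %

51.20 %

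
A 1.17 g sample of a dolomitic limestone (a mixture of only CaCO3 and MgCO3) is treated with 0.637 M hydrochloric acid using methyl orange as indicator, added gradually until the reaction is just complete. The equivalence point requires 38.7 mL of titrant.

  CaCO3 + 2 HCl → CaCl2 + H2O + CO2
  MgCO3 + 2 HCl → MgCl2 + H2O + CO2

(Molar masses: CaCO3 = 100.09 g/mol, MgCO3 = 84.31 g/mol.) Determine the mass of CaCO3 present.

n(HCl) = 0.0387 × 0.637 = 0.0247 mol
Let x = n(CaCO3), y = n(MgCO3).
Titrant: 2x + 2y = 0.0247;  mass: 100.09x + 84.31y = 1.17
Solving, x = 8.29 × 10^-3 mol, y = 4.04 × 10^-3 mol
mass of CaCO3 = 8.29 × 10^-3 × 100.09 = 0.830 g

0.830 g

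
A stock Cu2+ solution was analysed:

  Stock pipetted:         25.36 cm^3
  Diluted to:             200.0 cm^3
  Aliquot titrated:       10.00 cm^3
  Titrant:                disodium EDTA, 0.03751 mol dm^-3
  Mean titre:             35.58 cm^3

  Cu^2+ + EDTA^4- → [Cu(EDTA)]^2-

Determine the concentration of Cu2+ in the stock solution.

1.053 mol/L

n(EDTA) = 0.03558 × 0.03751 = 1.335 × 10^-3 mol
n(Cu2+) in the aliquot = 1.335 × 10^-3 mol (1:1 ratio)
[Cu2+]_dilute = 1.335 × 10^-3 / 0.01000 = 0.1335 mol/L
Dilution factor = 200.0 / 25.36 = 7.886
[Cu2+]_stock = 0.1335 × 7.886 = 1.053 mol/L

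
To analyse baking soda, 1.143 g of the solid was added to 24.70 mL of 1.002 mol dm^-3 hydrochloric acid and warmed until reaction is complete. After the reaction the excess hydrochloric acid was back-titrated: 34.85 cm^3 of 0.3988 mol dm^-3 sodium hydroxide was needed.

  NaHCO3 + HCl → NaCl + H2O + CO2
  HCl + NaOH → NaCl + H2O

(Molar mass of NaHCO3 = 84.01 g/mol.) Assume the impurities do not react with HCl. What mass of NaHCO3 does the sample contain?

n(HCl) added = 0.02470 × 1.002 = 0.02475 mol
n(NaOH) used in back-titration = 0.03485 × 0.3988 = 0.01390 mol
n(HCl) left over = 0.01390 mol (1:1 ratio)
n(HCl) consumed by analyte = 0.02475 − 0.01390 = 0.01085 mol
n(NaHCO3) = 0.01085 mol (1:1 ratio)
mass of NaHCO3 = 0.01085 × 84.01 = 0.9116 g

0.9116 g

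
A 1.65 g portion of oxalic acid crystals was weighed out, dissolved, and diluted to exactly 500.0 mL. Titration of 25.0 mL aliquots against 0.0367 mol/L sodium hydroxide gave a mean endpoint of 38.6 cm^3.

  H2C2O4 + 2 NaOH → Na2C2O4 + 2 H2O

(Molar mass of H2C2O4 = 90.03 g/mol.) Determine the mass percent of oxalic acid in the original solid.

n(NaOH) per titration = 0.0386 × 0.0367 = 1.42 × 10^-3 mol
From the 1:2 ratio, n(H2C2O4) in each aliquot = 1/2 × 1.42 × 10^-3 = 7.08 × 10^-4 mol
n(H2C2O4) in the whole flask = 7.08 × 10^-4 × 500.0/25.0 = 0.0142 mol
mass of H2C2O4 = 0.0142 × 90.03 = 1.28 g
% H2C2O4 = 1.28 / 1.65 × 100 = 77.3 %

77.3 %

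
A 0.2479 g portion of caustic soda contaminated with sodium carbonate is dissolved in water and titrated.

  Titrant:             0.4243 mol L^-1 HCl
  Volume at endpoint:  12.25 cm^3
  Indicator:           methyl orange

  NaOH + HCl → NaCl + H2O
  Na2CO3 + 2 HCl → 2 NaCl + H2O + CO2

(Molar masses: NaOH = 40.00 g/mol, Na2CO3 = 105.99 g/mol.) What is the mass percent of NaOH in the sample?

34.21 %

n(HCl) = 0.01225 × 0.4243 = 5.198 × 10^-3 mol
Let x = n(NaOH), y = n(Na2CO3).
Titrant: 1x + 2y = 5.198 × 10^-3;  mass: 40.00x + 105.99y = 0.2479
Solving, x = 2.120 × 10^-3 mol, y = 1.539 × 10^-3 mol
mass of NaOH = 2.120 × 10^-3 × 40.00 = 0.08480 g
% NaOH = 0.08480 / 0.2479 × 100 = 34.21 %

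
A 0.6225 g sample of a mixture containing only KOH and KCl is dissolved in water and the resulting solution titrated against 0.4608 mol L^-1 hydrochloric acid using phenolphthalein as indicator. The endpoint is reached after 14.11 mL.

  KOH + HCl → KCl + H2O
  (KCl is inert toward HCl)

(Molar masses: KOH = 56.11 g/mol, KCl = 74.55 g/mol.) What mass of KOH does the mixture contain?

n(HCl) = 0.01411 × 0.4608 = 6.502 × 10^-3 mol
Let x = n(KOH), y = n(KCl).
Titrant: 1x = 6.502 × 10^-3;  mass: 56.11x + 74.55y = 0.6225
Solving, x = 6.502 × 10^-3 mol, y = 3.456 × 10^-3 mol
mass of KOH = 6.502 × 10^-3 × 56.11 = 0.3648 g

0.3648 g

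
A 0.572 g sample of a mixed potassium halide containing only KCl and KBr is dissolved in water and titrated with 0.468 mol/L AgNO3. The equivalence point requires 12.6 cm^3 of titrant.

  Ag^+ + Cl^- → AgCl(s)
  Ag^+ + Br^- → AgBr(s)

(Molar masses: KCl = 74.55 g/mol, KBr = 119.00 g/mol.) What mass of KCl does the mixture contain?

0.218 g

n(AgNO3) = 0.0126 × 0.468 = 5.90 × 10^-3 mol
Let x = n(KCl), y = n(KBr).
Titrant: 1x + 1y = 5.90 × 10^-3;  mass: 74.55x + 119.00y = 0.572
Solving, x = 2.92 × 10^-3 mol, y = 2.98 × 10^-3 mol
mass of KCl = 2.92 × 10^-3 × 74.55 = 0.218 g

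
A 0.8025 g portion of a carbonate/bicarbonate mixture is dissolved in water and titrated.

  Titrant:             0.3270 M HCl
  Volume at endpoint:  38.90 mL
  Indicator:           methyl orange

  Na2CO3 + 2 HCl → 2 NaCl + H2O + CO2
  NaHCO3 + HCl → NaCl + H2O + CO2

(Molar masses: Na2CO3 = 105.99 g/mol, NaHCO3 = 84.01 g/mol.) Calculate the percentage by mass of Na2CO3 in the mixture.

n(HCl) = 0.03890 × 0.3270 = 0.01272 mol
Let x = n(Na2CO3), y = n(NaHCO3).
Titrant: 2x + 1y = 0.01272;  mass: 105.99x + 84.01y = 0.8025
Solving, x = 4.290 × 10^-3 mol, y = 4.140 × 10^-3 mol
mass of Na2CO3 = 4.290 × 10^-3 × 105.99 = 0.4547 g
% Na2CO3 = 0.4547 / 0.8025 × 100 = 56.67 %

56.67 %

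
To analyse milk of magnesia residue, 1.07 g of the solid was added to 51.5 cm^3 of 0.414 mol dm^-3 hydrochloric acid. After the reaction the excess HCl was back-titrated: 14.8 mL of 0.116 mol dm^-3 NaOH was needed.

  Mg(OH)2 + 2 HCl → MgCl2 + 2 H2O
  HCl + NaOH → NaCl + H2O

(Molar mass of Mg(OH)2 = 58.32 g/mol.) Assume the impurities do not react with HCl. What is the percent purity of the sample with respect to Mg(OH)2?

n(HCl) added = 0.0515 × 0.414 = 0.0213 mol
n(NaOH) used in back-titration = 0.0148 × 0.116 = 1.72 × 10^-3 mol
n(HCl) left over = 1.72 × 10^-3 mol (1:1 ratio)
n(HCl) consumed by analyte = 0.0213 − 1.72 × 10^-3 = 0.0196 mol
From the 1:2 ratio, n(Mg(OH)2) = 1/2 × 0.0196 = 9.80 × 10^-3 mol
mass of Mg(OH)2 = 9.80 × 10^-3 × 58.32 = 0.572 g
% Mg(OH)2 = 0.572 / 1.07 × 100 = 53.4 %

53.4 %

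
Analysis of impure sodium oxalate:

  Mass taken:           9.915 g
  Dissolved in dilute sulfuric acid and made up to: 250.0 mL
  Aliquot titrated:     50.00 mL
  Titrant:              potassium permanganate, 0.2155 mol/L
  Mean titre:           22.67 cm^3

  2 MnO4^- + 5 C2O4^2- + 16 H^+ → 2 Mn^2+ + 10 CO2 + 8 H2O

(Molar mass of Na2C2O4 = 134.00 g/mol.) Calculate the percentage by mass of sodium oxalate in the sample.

n(KMnO4) per titration = 0.02267 × 0.2155 = 4.885 × 10^-3 mol
From the 5:2 ratio, n(Na2C2O4) in each aliquot = 5/2 × 4.885 × 10^-3 = 0.01221 mol
n(Na2C2O4) in the whole flask = 0.01221 × 250.0/50.00 = 0.06107 mol
mass of Na2C2O4 = 0.06107 × 134.00 = 8.183 g
% Na2C2O4 = 8.183 / 9.915 × 100 = 82.53 %

82.53 %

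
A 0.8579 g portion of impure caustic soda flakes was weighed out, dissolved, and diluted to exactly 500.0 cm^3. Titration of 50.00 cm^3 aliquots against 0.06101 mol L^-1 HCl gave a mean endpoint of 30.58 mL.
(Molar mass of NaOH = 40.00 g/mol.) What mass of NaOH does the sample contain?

NaOH + HCl → NaCl + H2O
n(HCl) per titration = 0.03058 × 0.06101 = 1.866 × 10^-3 mol
n(NaOH) in each aliquot = 1.866 × 10^-3 mol (1:1 ratio)
n(NaOH) in the whole flask = 1.866 × 10^-3 × 500.0/50.00 = 0.01866 mol
mass of NaOH = 0.01866 × 40.00 = 0.7463 g

0.7463 g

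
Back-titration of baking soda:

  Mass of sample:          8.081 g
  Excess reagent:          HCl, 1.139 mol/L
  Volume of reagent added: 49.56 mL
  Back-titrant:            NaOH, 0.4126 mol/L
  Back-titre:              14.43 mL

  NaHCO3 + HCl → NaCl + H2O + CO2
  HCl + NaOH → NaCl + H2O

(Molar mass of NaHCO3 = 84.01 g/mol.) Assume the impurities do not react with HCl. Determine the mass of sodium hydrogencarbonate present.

n(HCl) added = 0.04956 × 1.139 = 0.05645 mol
n(NaOH) used in back-titration = 0.01443 × 0.4126 = 5.954 × 10^-3 mol
n(HCl) left over = 5.954 × 10^-3 mol (1:1 ratio)
n(HCl) consumed by analyte = 0.05645 − 5.954 × 10^-3 = 0.05050 mol
n(NaHCO3) = 0.05050 mol (1:1 ratio)
mass of NaHCO3 = 0.05050 × 84.01 = 4.242 g

4.242 g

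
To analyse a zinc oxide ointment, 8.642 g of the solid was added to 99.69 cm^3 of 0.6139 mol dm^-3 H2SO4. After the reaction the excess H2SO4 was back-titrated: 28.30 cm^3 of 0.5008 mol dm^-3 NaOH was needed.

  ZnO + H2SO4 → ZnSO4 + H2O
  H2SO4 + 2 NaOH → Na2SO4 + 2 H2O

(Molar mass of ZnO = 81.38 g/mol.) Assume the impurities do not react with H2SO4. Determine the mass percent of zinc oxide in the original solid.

n(H2SO4) added = 0.09969 × 0.6139 = 0.06120 mol
n(NaOH) used in back-titration = 0.02830 × 0.5008 = 0.01417 mol
From the 1:2 ratio, n(H2SO4) left over = 1/2 × 0.01417 = 7.086 × 10^-3 mol
n(H2SO4) consumed by analyte = 0.06120 − 7.086 × 10^-3 = 0.05411 mol
n(ZnO) = 0.05411 mol (1:1 ratio)
mass of ZnO = 0.05411 × 81.38 = 4.404 g
% ZnO = 4.404 / 8.642 × 100 = 50.96 %

50.96 %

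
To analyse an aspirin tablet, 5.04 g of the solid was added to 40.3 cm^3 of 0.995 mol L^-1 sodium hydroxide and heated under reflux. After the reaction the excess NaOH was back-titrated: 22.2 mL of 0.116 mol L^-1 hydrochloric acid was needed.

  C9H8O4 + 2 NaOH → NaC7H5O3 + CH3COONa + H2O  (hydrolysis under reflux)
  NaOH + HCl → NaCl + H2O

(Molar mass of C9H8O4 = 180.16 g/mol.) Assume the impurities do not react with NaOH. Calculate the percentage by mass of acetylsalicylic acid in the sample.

n(NaOH) added = 0.0403 × 0.995 = 0.0401 mol
n(HCl) used in back-titration = 0.0222 × 0.116 = 2.58 × 10^-3 mol
n(NaOH) left over = 2.58 × 10^-3 mol (1:1 ratio)
n(NaOH) consumed by analyte = 0.0401 − 2.58 × 10^-3 = 0.0375 mol
From the 1:2 ratio, n(C9H8O4) = 1/2 × 0.0375 = 0.0188 mol
mass of C9H8O4 = 0.0188 × 180.16 = 3.38 g
% C9H8O4 = 3.38 / 5.04 × 100 = 67.1 %

67.1 %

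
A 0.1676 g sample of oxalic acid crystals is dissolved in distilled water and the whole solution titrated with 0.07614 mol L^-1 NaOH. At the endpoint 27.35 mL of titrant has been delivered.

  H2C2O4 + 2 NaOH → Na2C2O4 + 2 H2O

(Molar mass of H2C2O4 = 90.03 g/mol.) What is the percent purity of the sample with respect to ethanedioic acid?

55.93 %

n(NaOH) = 0.02735 L × 0.07614 mol/L = 2.082 × 10^-3 mol
From the 1:2 ratio, n(H2C2O4) = 1/2 × 2.082 × 10^-3 = 1.041 × 10^-3 mol
mass of H2C2O4 = 1.041 × 10^-3 × 90.03 g/mol = 0.09374 g
% H2C2O4 = 0.09374 / 0.1676 × 100 = 55.93 %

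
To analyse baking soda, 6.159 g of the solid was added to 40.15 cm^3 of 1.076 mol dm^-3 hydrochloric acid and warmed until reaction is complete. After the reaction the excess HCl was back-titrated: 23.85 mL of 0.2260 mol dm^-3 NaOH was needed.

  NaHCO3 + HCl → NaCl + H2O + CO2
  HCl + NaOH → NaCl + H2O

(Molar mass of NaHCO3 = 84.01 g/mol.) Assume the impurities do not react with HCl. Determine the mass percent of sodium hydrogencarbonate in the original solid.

n(HCl) added = 0.04015 × 1.076 = 0.04320 mol
n(NaOH) used in back-titration = 0.02385 × 0.2260 = 5.390 × 10^-3 mol
n(HCl) left over = 5.390 × 10^-3 mol (1:1 ratio)
n(HCl) consumed by analyte = 0.04320 − 5.390 × 10^-3 = 0.03781 mol
n(NaHCO3) = 0.03781 mol (1:1 ratio)
mass of NaHCO3 = 0.03781 × 84.01 = 3.177 g
% NaHCO3 = 3.177 / 6.159 × 100 = 51.58 %

51.58 %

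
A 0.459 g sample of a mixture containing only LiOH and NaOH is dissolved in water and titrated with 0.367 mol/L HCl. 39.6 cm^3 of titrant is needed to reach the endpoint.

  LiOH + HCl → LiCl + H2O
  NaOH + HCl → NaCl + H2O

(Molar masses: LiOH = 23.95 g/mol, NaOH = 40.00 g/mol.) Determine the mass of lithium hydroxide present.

n(HCl) = 0.0396 × 0.367 = 0.0145 mol
Let x = n(LiOH), y = n(NaOH).
Titrant: 1x + 1y = 0.0145;  mass: 23.95x + 40.00y = 0.459
Solving, x = 7.62 × 10^-3 mol, y = 6.91 × 10^-3 mol
mass of LiOH = 7.62 × 10^-3 × 23.95 = 0.183 g

0.183 g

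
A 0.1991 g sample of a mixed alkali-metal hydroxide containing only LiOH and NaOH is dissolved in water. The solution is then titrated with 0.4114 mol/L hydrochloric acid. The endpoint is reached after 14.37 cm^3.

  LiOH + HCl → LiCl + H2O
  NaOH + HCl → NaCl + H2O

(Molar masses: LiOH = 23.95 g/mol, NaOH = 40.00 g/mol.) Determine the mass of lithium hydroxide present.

0.05577 g

n(HCl) = 0.01437 × 0.4114 = 5.912 × 10^-3 mol
Let x = n(LiOH), y = n(NaOH).
Titrant: 1x + 1y = 5.912 × 10^-3;  mass: 23.95x + 40.00y = 0.1991
Solving, x = 2.329 × 10^-3 mol, y = 3.583 × 10^-3 mol
mass of LiOH = 2.329 × 10^-3 × 23.95 = 0.05577 g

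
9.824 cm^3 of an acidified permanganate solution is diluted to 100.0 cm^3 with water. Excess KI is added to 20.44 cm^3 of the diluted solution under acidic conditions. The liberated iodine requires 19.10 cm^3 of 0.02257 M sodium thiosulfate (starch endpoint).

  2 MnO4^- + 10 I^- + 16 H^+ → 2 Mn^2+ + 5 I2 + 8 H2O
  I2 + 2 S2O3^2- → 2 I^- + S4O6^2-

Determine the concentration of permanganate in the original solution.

n(S2O3^2-) = 0.01910 × 0.02257 = 4.311 × 10^-4 mol
n(I2) = n(S2O3^2-)/2 = 2.155 × 10^-4 mol
From the 2:5 ratio, n(MnO4^-) in the aliquot = 2/5 × 2.155 × 10^-4 = 8.622 × 10^-5 mol
[MnO4^-]_dilute = 8.622 × 10^-5 / 0.02044 = 0.004218 mol/L
[MnO4^-]_original = 0.004218 × 100.0/9.824 = 0.04294 mol/L

0.04294 M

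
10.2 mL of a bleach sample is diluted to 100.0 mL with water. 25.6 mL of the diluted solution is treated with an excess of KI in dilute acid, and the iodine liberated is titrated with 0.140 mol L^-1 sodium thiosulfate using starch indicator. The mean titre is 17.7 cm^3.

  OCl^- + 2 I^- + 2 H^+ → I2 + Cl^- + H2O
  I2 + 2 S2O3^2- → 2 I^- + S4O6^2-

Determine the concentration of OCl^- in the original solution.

0.474 mol/L

n(S2O3^2-) = 0.0177 × 0.140 = 2.48 × 10^-3 mol
n(I2) = n(S2O3^2-)/2 = 1.24 × 10^-3 mol
n(OCl^-) in the aliquot = 1.24 × 10^-3 mol (1:1 ratio)
[OCl^-]_dilute = 1.24 × 10^-3 / 0.0256 = 0.0484 mol/L
[OCl^-]_original = 0.0484 × 100.0/10.2 = 0.474 mol/L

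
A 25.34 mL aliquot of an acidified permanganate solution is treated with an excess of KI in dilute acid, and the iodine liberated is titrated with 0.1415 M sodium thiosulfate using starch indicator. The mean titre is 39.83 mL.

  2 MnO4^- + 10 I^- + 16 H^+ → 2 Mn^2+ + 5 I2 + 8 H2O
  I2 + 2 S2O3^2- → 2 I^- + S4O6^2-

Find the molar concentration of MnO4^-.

n(S2O3^2-) = 0.03983 × 0.1415 = 5.636 × 10^-3 mol
n(I2) = n(S2O3^2-)/2 = 2.818 × 10^-3 mol
From the 2:5 ratio, n(MnO4^-) in the aliquot = 2/5 × 2.818 × 10^-3 = 1.127 × 10^-3 mol
[MnO4^-] = 1.127 × 10^-3 / 0.02534 = 0.04448 mol/L

0.04448 M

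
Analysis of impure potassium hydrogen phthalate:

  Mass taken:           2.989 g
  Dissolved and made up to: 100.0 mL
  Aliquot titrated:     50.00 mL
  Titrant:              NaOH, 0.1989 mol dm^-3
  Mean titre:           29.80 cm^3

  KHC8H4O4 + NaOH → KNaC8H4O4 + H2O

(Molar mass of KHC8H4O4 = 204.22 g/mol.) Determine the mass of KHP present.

n(NaOH) per titration = 0.02980 × 0.1989 = 5.927 × 10^-3 mol
n(KHC8H4O4) in each aliquot = 5.927 × 10^-3 mol (1:1 ratio)
n(KHC8H4O4) in the whole flask = 5.927 × 10^-3 × 100.0/50.00 = 0.01185 mol
mass of KHC8H4O4 = 0.01185 × 204.22 = 2.421 g

2.421 g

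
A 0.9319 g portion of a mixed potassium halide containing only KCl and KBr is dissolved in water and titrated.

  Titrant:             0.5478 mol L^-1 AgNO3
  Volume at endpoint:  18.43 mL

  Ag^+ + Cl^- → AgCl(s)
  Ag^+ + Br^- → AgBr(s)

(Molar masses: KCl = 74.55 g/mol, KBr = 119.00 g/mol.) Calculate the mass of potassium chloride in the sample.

n(AgNO3) = 0.01843 × 0.5478 = 0.01010 mol
Let x = n(KCl), y = n(KBr).
Titrant: 1x + 1y = 0.01010;  mass: 74.55x + 119.00y = 0.9319
Solving, x = 6.063 × 10^-3 mol, y = 4.033 × 10^-3 mol
mass of KCl = 6.063 × 10^-3 × 74.55 = 0.4520 g

0.4520 g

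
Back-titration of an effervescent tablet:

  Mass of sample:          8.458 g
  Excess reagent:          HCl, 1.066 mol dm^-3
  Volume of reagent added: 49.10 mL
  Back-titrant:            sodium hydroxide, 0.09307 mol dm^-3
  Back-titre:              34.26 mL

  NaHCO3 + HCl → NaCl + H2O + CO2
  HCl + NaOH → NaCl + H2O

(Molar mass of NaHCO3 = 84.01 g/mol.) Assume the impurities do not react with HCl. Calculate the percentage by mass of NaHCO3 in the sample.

n(HCl) added = 0.04910 × 1.066 = 0.05234 mol
n(NaOH) used in back-titration = 0.03426 × 0.09307 = 3.189 × 10^-3 mol
n(HCl) left over = 3.189 × 10^-3 mol (1:1 ratio)
n(HCl) consumed by analyte = 0.05234 − 3.189 × 10^-3 = 0.04915 mol
n(NaHCO3) = 0.04915 mol (1:1 ratio)
mass of NaHCO3 = 0.04915 × 84.01 = 4.129 g
% NaHCO3 = 4.129 / 8.458 × 100 = 48.82 %

48.82 %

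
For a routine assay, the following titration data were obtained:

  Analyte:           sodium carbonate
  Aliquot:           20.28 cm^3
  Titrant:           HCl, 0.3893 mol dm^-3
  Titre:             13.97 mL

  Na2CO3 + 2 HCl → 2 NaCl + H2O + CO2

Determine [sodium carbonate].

0.1341 mol/L

n(HCl) = 0.01397 L × 0.3893 mol/L = 5.439 × 10^-3 mol
From the 1:2 mole ratio, n(Na2CO3) = 1/2 × 5.439 × 10^-3 = 2.719 × 10^-3 mol
[Na2CO3] = 2.719 × 10^-3 mol / 0.02028 L = 0.1341 mol/L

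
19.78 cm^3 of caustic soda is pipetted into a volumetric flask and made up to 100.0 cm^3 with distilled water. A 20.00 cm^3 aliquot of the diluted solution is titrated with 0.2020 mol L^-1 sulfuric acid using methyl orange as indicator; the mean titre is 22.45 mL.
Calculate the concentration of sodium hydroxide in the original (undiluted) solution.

2.293 mol/L

2 NaOH + H2SO4 → Na2SO4 + 2 H2O
n(H2SO4) = 0.02245 × 0.2020 = 4.535 × 10^-3 mol
From the 2:1 ratio, n(NaOH) in the aliquot = 2/1 × 4.535 × 10^-3 = 9.070 × 10^-3 mol
[NaOH]_dilute = 9.070 × 10^-3 / 0.02000 = 0.4535 mol/L
Dilution factor = 100.0 / 19.78 = 5.056
[NaOH]_stock = 0.4535 × 5.056 = 2.293 mol/L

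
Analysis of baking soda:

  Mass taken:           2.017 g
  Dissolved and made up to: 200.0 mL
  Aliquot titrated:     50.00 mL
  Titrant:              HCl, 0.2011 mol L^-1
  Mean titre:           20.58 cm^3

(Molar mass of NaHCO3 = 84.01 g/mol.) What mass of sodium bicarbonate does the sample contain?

NaHCO3 + HCl → NaCl + H2O + CO2
n(HCl) per titration = 0.02058 × 0.2011 = 4.139 × 10^-3 mol
n(NaHCO3) in each aliquot = 4.139 × 10^-3 mol (1:1 ratio)
n(NaHCO3) in the whole flask = 4.139 × 10^-3 × 200.0/50.00 = 0.01655 mol
mass of NaHCO3 = 0.01655 × 84.01 = 1.391 g

1.391 g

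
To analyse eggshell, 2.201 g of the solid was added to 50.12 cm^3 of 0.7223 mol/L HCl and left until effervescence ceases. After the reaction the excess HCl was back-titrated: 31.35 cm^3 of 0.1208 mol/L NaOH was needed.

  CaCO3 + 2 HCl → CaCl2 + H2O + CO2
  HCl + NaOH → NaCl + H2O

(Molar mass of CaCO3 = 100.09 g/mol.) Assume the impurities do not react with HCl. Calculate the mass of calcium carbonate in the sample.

1.622 g

n(HCl) added = 0.05012 × 0.7223 = 0.03620 mol
n(NaOH) used in back-titration = 0.03135 × 0.1208 = 3.787 × 10^-3 mol
n(HCl) left over = 3.787 × 10^-3 mol (1:1 ratio)
n(HCl) consumed by analyte = 0.03620 − 3.787 × 10^-3 = 0.03241 mol
From the 1:2 ratio, n(CaCO3) = 1/2 × 0.03241 = 0.01621 mol
mass of CaCO3 = 0.01621 × 100.09 = 1.622 g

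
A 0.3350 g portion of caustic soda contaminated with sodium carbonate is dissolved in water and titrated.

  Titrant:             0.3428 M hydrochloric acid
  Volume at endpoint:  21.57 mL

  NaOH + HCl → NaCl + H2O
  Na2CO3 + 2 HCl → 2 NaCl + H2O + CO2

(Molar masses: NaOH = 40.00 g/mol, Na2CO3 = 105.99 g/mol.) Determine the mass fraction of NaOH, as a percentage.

n(HCl) = 0.02157 × 0.3428 = 7.394 × 10^-3 mol
Let x = n(NaOH), y = n(Na2CO3).
Titrant: 1x + 2y = 7.394 × 10^-3;  mass: 40.00x + 105.99y = 0.3350
Solving, x = 4.375 × 10^-3 mol, y = 1.510 × 10^-3 mol
mass of NaOH = 4.375 × 10^-3 × 40.00 = 0.1750 g
% NaOH = 0.1750 / 0.3350 × 100 = 52.24 %

52.24 %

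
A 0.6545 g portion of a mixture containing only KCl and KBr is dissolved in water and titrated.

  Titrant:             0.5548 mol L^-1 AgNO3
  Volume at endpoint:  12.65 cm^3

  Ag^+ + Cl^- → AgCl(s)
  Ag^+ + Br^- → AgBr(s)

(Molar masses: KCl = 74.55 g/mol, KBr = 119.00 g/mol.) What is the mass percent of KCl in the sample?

n(AgNO3) = 0.01265 × 0.5548 = 7.018 × 10^-3 mol
Let x = n(KCl), y = n(KBr).
Titrant: 1x + 1y = 7.018 × 10^-3;  mass: 74.55x + 119.00y = 0.6545
Solving, x = 4.065 × 10^-3 mol, y = 2.954 × 10^-3 mol
mass of KCl = 4.065 × 10^-3 × 74.55 = 0.3030 g
% KCl = 0.3030 / 0.6545 × 100 = 46.30 %

46.30 %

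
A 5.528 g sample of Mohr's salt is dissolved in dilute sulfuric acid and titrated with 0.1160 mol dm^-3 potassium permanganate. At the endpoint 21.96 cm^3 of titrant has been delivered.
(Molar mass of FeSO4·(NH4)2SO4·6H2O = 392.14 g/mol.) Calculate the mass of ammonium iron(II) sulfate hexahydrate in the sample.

4.995 g

MnO4^- + 5 Fe^2+ + 8 H^+ → Mn^2+ + 5 Fe^3+ + 4 H2O
n(KMnO4) = 0.02196 L × 0.1160 mol/L = 2.547 × 10^-3 mol
From the 5:1 ratio, n(FeSO4·(NH4)2SO4·6H2O) = 5/1 × 2.547 × 10^-3 = 0.01274 mol
mass of FeSO4·(NH4)2SO4·6H2O = 0.01274 × 392.14 g/mol = 4.995 g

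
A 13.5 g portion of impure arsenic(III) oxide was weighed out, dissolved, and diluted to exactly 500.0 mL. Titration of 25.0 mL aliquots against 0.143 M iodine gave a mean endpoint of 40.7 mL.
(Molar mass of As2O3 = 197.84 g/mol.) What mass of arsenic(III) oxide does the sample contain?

11.5 g

As2O3 + 2 I2 + 2 H2O → As2O5 + 4 HI
n(I2) per titration = 0.0407 × 0.143 = 5.82 × 10^-3 mol
From the 1:2 ratio, n(As2O3) in each aliquot = 1/2 × 5.82 × 10^-3 = 2.91 × 10^-3 mol
n(As2O3) in the whole flask = 2.91 × 10^-3 × 500.0/25.0 = 0.0582 mol
mass of As2O3 = 0.0582 × 197.84 = 11.5 g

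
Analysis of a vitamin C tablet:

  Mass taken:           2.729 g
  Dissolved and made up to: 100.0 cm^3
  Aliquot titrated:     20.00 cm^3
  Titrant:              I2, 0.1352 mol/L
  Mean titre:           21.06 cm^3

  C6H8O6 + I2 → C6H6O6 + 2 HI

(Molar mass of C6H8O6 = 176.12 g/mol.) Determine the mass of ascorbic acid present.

2.507 g

n(I2) per titration = 0.02106 × 0.1352 = 2.847 × 10^-3 mol
n(C6H8O6) in each aliquot = 2.847 × 10^-3 mol (1:1 ratio)
n(C6H8O6) in the whole flask = 2.847 × 10^-3 × 100.0/20.00 = 0.01424 mol
mass of C6H8O6 = 0.01424 × 176.12 = 2.507 g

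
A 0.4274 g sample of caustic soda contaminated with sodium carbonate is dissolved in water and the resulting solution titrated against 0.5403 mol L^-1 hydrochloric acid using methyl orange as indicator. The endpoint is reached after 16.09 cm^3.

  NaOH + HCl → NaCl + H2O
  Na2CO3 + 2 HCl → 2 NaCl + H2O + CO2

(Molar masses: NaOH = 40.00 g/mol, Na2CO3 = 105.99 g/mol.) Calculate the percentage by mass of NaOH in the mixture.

23.99 %

n(HCl) = 0.01609 × 0.5403 = 8.693 × 10^-3 mol
Let x = n(NaOH), y = n(Na2CO3).
Titrant: 1x + 2y = 8.693 × 10^-3;  mass: 40.00x + 105.99y = 0.4274
Solving, x = 2.563 × 10^-3 mol, y = 3.065 × 10^-3 mol
mass of NaOH = 2.563 × 10^-3 × 40.00 = 0.1025 g
% NaOH = 0.1025 / 0.4274 × 100 = 23.99 %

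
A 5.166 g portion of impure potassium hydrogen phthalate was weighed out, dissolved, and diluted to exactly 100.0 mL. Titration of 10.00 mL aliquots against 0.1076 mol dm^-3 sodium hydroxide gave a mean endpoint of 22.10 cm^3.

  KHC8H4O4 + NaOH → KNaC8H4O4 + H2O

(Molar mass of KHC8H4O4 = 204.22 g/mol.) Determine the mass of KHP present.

n(NaOH) per titration = 0.02210 × 0.1076 = 2.378 × 10^-3 mol
n(KHC8H4O4) in each aliquot = 2.378 × 10^-3 mol (1:1 ratio)
n(KHC8H4O4) in the whole flask = 2.378 × 10^-3 × 100.0/10.00 = 0.02378 mol
mass of KHC8H4O4 = 0.02378 × 204.22 = 4.856 g

4.856 g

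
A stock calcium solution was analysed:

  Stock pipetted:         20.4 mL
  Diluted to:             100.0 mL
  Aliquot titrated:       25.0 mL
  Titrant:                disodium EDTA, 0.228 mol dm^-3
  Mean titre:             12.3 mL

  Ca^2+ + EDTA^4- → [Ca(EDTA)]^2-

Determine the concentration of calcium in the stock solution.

0.550 mol/L

n(EDTA) = 0.0123 × 0.228 = 2.80 × 10^-3 mol
n(Ca2+) in the aliquot = 2.80 × 10^-3 mol (1:1 ratio)
[Ca2+]_dilute = 2.80 × 10^-3 / 0.0250 = 0.112 mol/L
Dilution factor = 100.0 / 20.4 = 4.902
[Ca2+]_stock = 0.112 × 4.902 = 0.550 mol/L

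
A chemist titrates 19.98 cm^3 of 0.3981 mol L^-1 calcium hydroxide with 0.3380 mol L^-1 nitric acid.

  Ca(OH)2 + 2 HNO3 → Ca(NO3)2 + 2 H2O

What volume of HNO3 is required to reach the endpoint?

47.07 mL

n(Ca(OH)2) = 0.01998 L × 0.3981 mol/L = 7.954 × 10^-3 mol
From the 2:1 stoichiometry, n(HNO3) = 2/1 × 7.954 × 10^-3 = 0.01591 mol
V(HNO3) = 0.01591 mol / 0.3380 mol/L = 0.04707 L = 47.07 mL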